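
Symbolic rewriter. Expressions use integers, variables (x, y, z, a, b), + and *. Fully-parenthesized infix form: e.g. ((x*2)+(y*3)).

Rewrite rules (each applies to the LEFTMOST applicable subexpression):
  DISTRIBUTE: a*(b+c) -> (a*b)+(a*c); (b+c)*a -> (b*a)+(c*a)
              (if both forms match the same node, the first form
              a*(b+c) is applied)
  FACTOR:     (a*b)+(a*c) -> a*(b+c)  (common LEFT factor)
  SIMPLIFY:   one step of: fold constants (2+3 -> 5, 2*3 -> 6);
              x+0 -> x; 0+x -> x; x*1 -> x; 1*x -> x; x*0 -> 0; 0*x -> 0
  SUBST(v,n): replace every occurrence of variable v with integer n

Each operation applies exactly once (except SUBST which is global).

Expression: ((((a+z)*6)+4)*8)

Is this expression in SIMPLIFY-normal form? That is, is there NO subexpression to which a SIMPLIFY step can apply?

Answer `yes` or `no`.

Expression: ((((a+z)*6)+4)*8)
Scanning for simplifiable subexpressions (pre-order)...
  at root: ((((a+z)*6)+4)*8) (not simplifiable)
  at L: (((a+z)*6)+4) (not simplifiable)
  at LL: ((a+z)*6) (not simplifiable)
  at LLL: (a+z) (not simplifiable)
Result: no simplifiable subexpression found -> normal form.

Answer: yes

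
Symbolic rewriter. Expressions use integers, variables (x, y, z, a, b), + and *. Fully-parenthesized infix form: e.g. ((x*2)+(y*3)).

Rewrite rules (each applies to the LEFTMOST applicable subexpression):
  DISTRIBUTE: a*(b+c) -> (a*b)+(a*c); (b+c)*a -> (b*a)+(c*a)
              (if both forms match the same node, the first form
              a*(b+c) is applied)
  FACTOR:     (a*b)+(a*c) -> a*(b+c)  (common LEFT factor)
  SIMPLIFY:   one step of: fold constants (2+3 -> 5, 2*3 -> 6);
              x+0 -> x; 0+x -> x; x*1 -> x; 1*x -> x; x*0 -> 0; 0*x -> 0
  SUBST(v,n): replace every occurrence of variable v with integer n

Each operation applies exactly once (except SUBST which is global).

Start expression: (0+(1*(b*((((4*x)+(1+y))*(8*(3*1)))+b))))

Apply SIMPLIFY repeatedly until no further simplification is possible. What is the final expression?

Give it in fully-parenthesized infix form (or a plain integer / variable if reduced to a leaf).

Answer: (b*((((4*x)+(1+y))*24)+b))

Derivation:
Start: (0+(1*(b*((((4*x)+(1+y))*(8*(3*1)))+b))))
Step 1: at root: (0+(1*(b*((((4*x)+(1+y))*(8*(3*1)))+b)))) -> (1*(b*((((4*x)+(1+y))*(8*(3*1)))+b))); overall: (0+(1*(b*((((4*x)+(1+y))*(8*(3*1)))+b)))) -> (1*(b*((((4*x)+(1+y))*(8*(3*1)))+b)))
Step 2: at root: (1*(b*((((4*x)+(1+y))*(8*(3*1)))+b))) -> (b*((((4*x)+(1+y))*(8*(3*1)))+b)); overall: (1*(b*((((4*x)+(1+y))*(8*(3*1)))+b))) -> (b*((((4*x)+(1+y))*(8*(3*1)))+b))
Step 3: at RLRR: (3*1) -> 3; overall: (b*((((4*x)+(1+y))*(8*(3*1)))+b)) -> (b*((((4*x)+(1+y))*(8*3))+b))
Step 4: at RLR: (8*3) -> 24; overall: (b*((((4*x)+(1+y))*(8*3))+b)) -> (b*((((4*x)+(1+y))*24)+b))
Fixed point: (b*((((4*x)+(1+y))*24)+b))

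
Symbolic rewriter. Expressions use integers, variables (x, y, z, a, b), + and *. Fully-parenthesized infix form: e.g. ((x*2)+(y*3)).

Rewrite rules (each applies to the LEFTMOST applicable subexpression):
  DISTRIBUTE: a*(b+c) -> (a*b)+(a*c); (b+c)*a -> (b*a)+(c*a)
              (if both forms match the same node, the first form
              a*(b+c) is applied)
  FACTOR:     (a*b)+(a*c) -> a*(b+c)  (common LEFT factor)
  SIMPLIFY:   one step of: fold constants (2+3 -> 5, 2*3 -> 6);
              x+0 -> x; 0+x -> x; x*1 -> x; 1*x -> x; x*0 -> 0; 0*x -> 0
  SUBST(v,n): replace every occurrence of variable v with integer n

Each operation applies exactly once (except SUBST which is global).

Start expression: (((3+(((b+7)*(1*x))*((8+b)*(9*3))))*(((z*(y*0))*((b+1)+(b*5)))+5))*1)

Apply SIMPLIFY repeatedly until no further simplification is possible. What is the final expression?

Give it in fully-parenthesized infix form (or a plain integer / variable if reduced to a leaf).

Answer: ((3+(((b+7)*x)*((8+b)*27)))*5)

Derivation:
Start: (((3+(((b+7)*(1*x))*((8+b)*(9*3))))*(((z*(y*0))*((b+1)+(b*5)))+5))*1)
Step 1: at root: (((3+(((b+7)*(1*x))*((8+b)*(9*3))))*(((z*(y*0))*((b+1)+(b*5)))+5))*1) -> ((3+(((b+7)*(1*x))*((8+b)*(9*3))))*(((z*(y*0))*((b+1)+(b*5)))+5)); overall: (((3+(((b+7)*(1*x))*((8+b)*(9*3))))*(((z*(y*0))*((b+1)+(b*5)))+5))*1) -> ((3+(((b+7)*(1*x))*((8+b)*(9*3))))*(((z*(y*0))*((b+1)+(b*5)))+5))
Step 2: at LRLR: (1*x) -> x; overall: ((3+(((b+7)*(1*x))*((8+b)*(9*3))))*(((z*(y*0))*((b+1)+(b*5)))+5)) -> ((3+(((b+7)*x)*((8+b)*(9*3))))*(((z*(y*0))*((b+1)+(b*5)))+5))
Step 3: at LRRR: (9*3) -> 27; overall: ((3+(((b+7)*x)*((8+b)*(9*3))))*(((z*(y*0))*((b+1)+(b*5)))+5)) -> ((3+(((b+7)*x)*((8+b)*27)))*(((z*(y*0))*((b+1)+(b*5)))+5))
Step 4: at RLLR: (y*0) -> 0; overall: ((3+(((b+7)*x)*((8+b)*27)))*(((z*(y*0))*((b+1)+(b*5)))+5)) -> ((3+(((b+7)*x)*((8+b)*27)))*(((z*0)*((b+1)+(b*5)))+5))
Step 5: at RLL: (z*0) -> 0; overall: ((3+(((b+7)*x)*((8+b)*27)))*(((z*0)*((b+1)+(b*5)))+5)) -> ((3+(((b+7)*x)*((8+b)*27)))*((0*((b+1)+(b*5)))+5))
Step 6: at RL: (0*((b+1)+(b*5))) -> 0; overall: ((3+(((b+7)*x)*((8+b)*27)))*((0*((b+1)+(b*5)))+5)) -> ((3+(((b+7)*x)*((8+b)*27)))*(0+5))
Step 7: at R: (0+5) -> 5; overall: ((3+(((b+7)*x)*((8+b)*27)))*(0+5)) -> ((3+(((b+7)*x)*((8+b)*27)))*5)
Fixed point: ((3+(((b+7)*x)*((8+b)*27)))*5)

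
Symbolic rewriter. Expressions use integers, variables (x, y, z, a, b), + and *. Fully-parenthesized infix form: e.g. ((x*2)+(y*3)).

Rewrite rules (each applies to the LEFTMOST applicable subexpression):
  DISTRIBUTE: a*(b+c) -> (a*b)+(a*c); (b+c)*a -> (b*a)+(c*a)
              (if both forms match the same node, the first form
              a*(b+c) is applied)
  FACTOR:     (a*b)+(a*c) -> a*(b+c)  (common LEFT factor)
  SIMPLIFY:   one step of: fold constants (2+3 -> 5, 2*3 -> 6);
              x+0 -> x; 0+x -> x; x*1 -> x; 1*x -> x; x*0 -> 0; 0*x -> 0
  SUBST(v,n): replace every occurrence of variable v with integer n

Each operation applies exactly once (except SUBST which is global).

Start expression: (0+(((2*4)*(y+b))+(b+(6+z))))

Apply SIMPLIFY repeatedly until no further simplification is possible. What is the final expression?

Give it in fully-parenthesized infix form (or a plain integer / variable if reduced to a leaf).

Start: (0+(((2*4)*(y+b))+(b+(6+z))))
Step 1: at root: (0+(((2*4)*(y+b))+(b+(6+z)))) -> (((2*4)*(y+b))+(b+(6+z))); overall: (0+(((2*4)*(y+b))+(b+(6+z)))) -> (((2*4)*(y+b))+(b+(6+z)))
Step 2: at LL: (2*4) -> 8; overall: (((2*4)*(y+b))+(b+(6+z))) -> ((8*(y+b))+(b+(6+z)))
Fixed point: ((8*(y+b))+(b+(6+z)))

Answer: ((8*(y+b))+(b+(6+z)))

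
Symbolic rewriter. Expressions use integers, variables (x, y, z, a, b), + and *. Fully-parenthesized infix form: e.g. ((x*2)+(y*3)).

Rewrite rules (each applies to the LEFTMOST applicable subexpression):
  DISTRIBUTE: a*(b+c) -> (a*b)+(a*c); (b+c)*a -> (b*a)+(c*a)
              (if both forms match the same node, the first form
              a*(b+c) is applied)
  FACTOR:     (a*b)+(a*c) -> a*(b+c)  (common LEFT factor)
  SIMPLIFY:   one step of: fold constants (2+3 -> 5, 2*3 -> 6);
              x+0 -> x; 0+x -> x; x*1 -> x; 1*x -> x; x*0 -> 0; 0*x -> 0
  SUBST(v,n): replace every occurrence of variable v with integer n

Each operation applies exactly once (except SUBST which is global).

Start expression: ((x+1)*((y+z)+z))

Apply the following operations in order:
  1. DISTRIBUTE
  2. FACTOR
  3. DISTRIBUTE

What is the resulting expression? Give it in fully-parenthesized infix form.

Answer: (((x+1)*(y+z))+((x+1)*z))

Derivation:
Start: ((x+1)*((y+z)+z))
Apply DISTRIBUTE at root (target: ((x+1)*((y+z)+z))): ((x+1)*((y+z)+z)) -> (((x+1)*(y+z))+((x+1)*z))
Apply FACTOR at root (target: (((x+1)*(y+z))+((x+1)*z))): (((x+1)*(y+z))+((x+1)*z)) -> ((x+1)*((y+z)+z))
Apply DISTRIBUTE at root (target: ((x+1)*((y+z)+z))): ((x+1)*((y+z)+z)) -> (((x+1)*(y+z))+((x+1)*z))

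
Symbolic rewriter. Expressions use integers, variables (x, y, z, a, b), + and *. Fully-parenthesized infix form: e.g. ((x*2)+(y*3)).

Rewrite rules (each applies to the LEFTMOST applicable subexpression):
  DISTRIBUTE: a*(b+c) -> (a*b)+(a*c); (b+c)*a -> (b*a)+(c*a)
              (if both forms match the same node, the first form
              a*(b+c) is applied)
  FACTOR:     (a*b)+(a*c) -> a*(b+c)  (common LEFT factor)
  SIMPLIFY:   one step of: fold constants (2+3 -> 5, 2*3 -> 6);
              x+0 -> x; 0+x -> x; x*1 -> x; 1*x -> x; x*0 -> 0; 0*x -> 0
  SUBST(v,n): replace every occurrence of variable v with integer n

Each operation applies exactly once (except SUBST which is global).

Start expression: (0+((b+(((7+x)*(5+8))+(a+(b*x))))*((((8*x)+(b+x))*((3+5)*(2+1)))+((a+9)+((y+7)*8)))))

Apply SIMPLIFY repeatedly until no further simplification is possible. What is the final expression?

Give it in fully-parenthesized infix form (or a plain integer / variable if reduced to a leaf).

Answer: ((b+(((7+x)*13)+(a+(b*x))))*((((8*x)+(b+x))*24)+((a+9)+((y+7)*8))))

Derivation:
Start: (0+((b+(((7+x)*(5+8))+(a+(b*x))))*((((8*x)+(b+x))*((3+5)*(2+1)))+((a+9)+((y+7)*8)))))
Step 1: at root: (0+((b+(((7+x)*(5+8))+(a+(b*x))))*((((8*x)+(b+x))*((3+5)*(2+1)))+((a+9)+((y+7)*8))))) -> ((b+(((7+x)*(5+8))+(a+(b*x))))*((((8*x)+(b+x))*((3+5)*(2+1)))+((a+9)+((y+7)*8)))); overall: (0+((b+(((7+x)*(5+8))+(a+(b*x))))*((((8*x)+(b+x))*((3+5)*(2+1)))+((a+9)+((y+7)*8))))) -> ((b+(((7+x)*(5+8))+(a+(b*x))))*((((8*x)+(b+x))*((3+5)*(2+1)))+((a+9)+((y+7)*8))))
Step 2: at LRLR: (5+8) -> 13; overall: ((b+(((7+x)*(5+8))+(a+(b*x))))*((((8*x)+(b+x))*((3+5)*(2+1)))+((a+9)+((y+7)*8)))) -> ((b+(((7+x)*13)+(a+(b*x))))*((((8*x)+(b+x))*((3+5)*(2+1)))+((a+9)+((y+7)*8))))
Step 3: at RLRL: (3+5) -> 8; overall: ((b+(((7+x)*13)+(a+(b*x))))*((((8*x)+(b+x))*((3+5)*(2+1)))+((a+9)+((y+7)*8)))) -> ((b+(((7+x)*13)+(a+(b*x))))*((((8*x)+(b+x))*(8*(2+1)))+((a+9)+((y+7)*8))))
Step 4: at RLRR: (2+1) -> 3; overall: ((b+(((7+x)*13)+(a+(b*x))))*((((8*x)+(b+x))*(8*(2+1)))+((a+9)+((y+7)*8)))) -> ((b+(((7+x)*13)+(a+(b*x))))*((((8*x)+(b+x))*(8*3))+((a+9)+((y+7)*8))))
Step 5: at RLR: (8*3) -> 24; overall: ((b+(((7+x)*13)+(a+(b*x))))*((((8*x)+(b+x))*(8*3))+((a+9)+((y+7)*8)))) -> ((b+(((7+x)*13)+(a+(b*x))))*((((8*x)+(b+x))*24)+((a+9)+((y+7)*8))))
Fixed point: ((b+(((7+x)*13)+(a+(b*x))))*((((8*x)+(b+x))*24)+((a+9)+((y+7)*8))))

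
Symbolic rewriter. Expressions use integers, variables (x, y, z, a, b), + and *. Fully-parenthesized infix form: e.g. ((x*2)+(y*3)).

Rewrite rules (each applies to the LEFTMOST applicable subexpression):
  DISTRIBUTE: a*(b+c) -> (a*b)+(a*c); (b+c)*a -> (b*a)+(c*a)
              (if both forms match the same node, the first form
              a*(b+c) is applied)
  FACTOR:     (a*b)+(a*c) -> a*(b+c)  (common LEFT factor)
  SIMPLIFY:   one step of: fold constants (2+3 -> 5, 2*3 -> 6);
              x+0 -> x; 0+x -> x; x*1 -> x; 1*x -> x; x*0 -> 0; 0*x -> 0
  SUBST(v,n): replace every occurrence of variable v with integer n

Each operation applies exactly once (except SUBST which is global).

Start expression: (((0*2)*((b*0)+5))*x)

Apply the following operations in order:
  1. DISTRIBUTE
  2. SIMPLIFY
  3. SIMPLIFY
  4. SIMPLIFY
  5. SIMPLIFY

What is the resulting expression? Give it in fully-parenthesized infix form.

Answer: ((0*5)*x)

Derivation:
Start: (((0*2)*((b*0)+5))*x)
Apply DISTRIBUTE at L (target: ((0*2)*((b*0)+5))): (((0*2)*((b*0)+5))*x) -> ((((0*2)*(b*0))+((0*2)*5))*x)
Apply SIMPLIFY at LLL (target: (0*2)): ((((0*2)*(b*0))+((0*2)*5))*x) -> (((0*(b*0))+((0*2)*5))*x)
Apply SIMPLIFY at LL (target: (0*(b*0))): (((0*(b*0))+((0*2)*5))*x) -> ((0+((0*2)*5))*x)
Apply SIMPLIFY at L (target: (0+((0*2)*5))): ((0+((0*2)*5))*x) -> (((0*2)*5)*x)
Apply SIMPLIFY at LL (target: (0*2)): (((0*2)*5)*x) -> ((0*5)*x)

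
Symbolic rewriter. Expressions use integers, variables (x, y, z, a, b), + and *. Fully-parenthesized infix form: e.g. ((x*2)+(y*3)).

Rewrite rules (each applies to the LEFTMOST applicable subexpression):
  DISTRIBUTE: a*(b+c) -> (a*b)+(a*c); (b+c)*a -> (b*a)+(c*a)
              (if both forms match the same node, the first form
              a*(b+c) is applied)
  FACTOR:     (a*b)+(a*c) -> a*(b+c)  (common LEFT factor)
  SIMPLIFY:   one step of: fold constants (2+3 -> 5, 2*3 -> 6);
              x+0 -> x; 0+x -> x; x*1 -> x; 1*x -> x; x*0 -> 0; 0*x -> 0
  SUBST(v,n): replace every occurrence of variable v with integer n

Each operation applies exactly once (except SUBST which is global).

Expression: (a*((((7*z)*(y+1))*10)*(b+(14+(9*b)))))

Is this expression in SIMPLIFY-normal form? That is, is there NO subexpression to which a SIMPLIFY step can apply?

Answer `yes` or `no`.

Expression: (a*((((7*z)*(y+1))*10)*(b+(14+(9*b)))))
Scanning for simplifiable subexpressions (pre-order)...
  at root: (a*((((7*z)*(y+1))*10)*(b+(14+(9*b))))) (not simplifiable)
  at R: ((((7*z)*(y+1))*10)*(b+(14+(9*b)))) (not simplifiable)
  at RL: (((7*z)*(y+1))*10) (not simplifiable)
  at RLL: ((7*z)*(y+1)) (not simplifiable)
  at RLLL: (7*z) (not simplifiable)
  at RLLR: (y+1) (not simplifiable)
  at RR: (b+(14+(9*b))) (not simplifiable)
  at RRR: (14+(9*b)) (not simplifiable)
  at RRRR: (9*b) (not simplifiable)
Result: no simplifiable subexpression found -> normal form.

Answer: yes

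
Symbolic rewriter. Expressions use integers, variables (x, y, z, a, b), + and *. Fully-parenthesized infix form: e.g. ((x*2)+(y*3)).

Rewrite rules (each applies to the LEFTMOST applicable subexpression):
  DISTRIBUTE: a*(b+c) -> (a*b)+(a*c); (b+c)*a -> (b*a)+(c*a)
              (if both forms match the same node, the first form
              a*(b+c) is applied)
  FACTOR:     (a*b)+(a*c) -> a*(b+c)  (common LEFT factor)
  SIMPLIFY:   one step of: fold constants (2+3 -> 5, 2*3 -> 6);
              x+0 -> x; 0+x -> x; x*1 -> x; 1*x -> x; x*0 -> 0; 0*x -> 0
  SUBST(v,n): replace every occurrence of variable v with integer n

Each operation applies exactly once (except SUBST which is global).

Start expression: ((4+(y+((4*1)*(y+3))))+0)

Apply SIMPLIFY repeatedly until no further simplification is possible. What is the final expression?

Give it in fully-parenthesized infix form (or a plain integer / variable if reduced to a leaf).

Answer: (4+(y+(4*(y+3))))

Derivation:
Start: ((4+(y+((4*1)*(y+3))))+0)
Step 1: at root: ((4+(y+((4*1)*(y+3))))+0) -> (4+(y+((4*1)*(y+3)))); overall: ((4+(y+((4*1)*(y+3))))+0) -> (4+(y+((4*1)*(y+3))))
Step 2: at RRL: (4*1) -> 4; overall: (4+(y+((4*1)*(y+3)))) -> (4+(y+(4*(y+3))))
Fixed point: (4+(y+(4*(y+3))))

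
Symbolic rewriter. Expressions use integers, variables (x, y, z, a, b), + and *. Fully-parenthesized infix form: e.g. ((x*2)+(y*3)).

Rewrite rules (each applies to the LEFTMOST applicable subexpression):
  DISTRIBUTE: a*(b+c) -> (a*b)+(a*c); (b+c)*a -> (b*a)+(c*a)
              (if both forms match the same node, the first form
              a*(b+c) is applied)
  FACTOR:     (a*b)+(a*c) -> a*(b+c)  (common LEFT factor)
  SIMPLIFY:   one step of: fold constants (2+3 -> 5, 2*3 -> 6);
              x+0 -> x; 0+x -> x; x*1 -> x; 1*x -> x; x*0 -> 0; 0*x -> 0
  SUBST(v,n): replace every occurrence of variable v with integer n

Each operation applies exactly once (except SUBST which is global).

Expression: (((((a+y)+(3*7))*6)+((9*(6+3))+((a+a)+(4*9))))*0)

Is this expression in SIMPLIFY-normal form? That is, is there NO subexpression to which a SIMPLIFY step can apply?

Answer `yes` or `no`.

Answer: no

Derivation:
Expression: (((((a+y)+(3*7))*6)+((9*(6+3))+((a+a)+(4*9))))*0)
Scanning for simplifiable subexpressions (pre-order)...
  at root: (((((a+y)+(3*7))*6)+((9*(6+3))+((a+a)+(4*9))))*0) (SIMPLIFIABLE)
  at L: ((((a+y)+(3*7))*6)+((9*(6+3))+((a+a)+(4*9)))) (not simplifiable)
  at LL: (((a+y)+(3*7))*6) (not simplifiable)
  at LLL: ((a+y)+(3*7)) (not simplifiable)
  at LLLL: (a+y) (not simplifiable)
  at LLLR: (3*7) (SIMPLIFIABLE)
  at LR: ((9*(6+3))+((a+a)+(4*9))) (not simplifiable)
  at LRL: (9*(6+3)) (not simplifiable)
  at LRLR: (6+3) (SIMPLIFIABLE)
  at LRR: ((a+a)+(4*9)) (not simplifiable)
  at LRRL: (a+a) (not simplifiable)
  at LRRR: (4*9) (SIMPLIFIABLE)
Found simplifiable subexpr at path root: (((((a+y)+(3*7))*6)+((9*(6+3))+((a+a)+(4*9))))*0)
One SIMPLIFY step would give: 0
-> NOT in normal form.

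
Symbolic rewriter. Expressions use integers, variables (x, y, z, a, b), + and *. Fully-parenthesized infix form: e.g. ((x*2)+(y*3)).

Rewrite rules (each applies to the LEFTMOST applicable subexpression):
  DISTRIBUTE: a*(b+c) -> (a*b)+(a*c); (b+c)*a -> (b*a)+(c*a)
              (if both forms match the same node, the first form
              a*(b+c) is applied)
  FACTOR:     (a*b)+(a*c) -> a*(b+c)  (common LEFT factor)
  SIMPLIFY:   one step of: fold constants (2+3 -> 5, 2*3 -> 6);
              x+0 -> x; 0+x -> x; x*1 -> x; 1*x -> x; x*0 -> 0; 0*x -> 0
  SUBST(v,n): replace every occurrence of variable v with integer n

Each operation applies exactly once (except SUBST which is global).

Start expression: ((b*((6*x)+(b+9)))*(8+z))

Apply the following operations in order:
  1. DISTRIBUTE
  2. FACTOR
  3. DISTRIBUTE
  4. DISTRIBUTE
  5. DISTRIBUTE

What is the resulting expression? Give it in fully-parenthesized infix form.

Answer: ((((b*(6*x))*8)+((b*(b+9))*8))+((b*((6*x)+(b+9)))*z))

Derivation:
Start: ((b*((6*x)+(b+9)))*(8+z))
Apply DISTRIBUTE at root (target: ((b*((6*x)+(b+9)))*(8+z))): ((b*((6*x)+(b+9)))*(8+z)) -> (((b*((6*x)+(b+9)))*8)+((b*((6*x)+(b+9)))*z))
Apply FACTOR at root (target: (((b*((6*x)+(b+9)))*8)+((b*((6*x)+(b+9)))*z))): (((b*((6*x)+(b+9)))*8)+((b*((6*x)+(b+9)))*z)) -> ((b*((6*x)+(b+9)))*(8+z))
Apply DISTRIBUTE at root (target: ((b*((6*x)+(b+9)))*(8+z))): ((b*((6*x)+(b+9)))*(8+z)) -> (((b*((6*x)+(b+9)))*8)+((b*((6*x)+(b+9)))*z))
Apply DISTRIBUTE at LL (target: (b*((6*x)+(b+9)))): (((b*((6*x)+(b+9)))*8)+((b*((6*x)+(b+9)))*z)) -> ((((b*(6*x))+(b*(b+9)))*8)+((b*((6*x)+(b+9)))*z))
Apply DISTRIBUTE at L (target: (((b*(6*x))+(b*(b+9)))*8)): ((((b*(6*x))+(b*(b+9)))*8)+((b*((6*x)+(b+9)))*z)) -> ((((b*(6*x))*8)+((b*(b+9))*8))+((b*((6*x)+(b+9)))*z))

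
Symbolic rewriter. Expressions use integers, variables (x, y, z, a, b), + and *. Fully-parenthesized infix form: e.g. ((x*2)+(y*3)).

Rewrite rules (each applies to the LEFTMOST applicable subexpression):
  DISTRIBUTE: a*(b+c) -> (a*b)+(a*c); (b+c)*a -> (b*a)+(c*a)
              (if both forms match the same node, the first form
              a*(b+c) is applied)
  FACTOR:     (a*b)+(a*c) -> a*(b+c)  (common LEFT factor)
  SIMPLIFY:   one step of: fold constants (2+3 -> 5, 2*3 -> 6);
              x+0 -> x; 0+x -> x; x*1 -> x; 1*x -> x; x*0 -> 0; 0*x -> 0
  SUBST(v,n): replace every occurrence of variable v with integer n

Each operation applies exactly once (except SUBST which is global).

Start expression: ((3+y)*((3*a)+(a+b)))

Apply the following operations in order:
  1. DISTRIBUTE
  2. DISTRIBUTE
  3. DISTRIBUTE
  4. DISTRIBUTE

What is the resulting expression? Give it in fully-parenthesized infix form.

Answer: (((3*(3*a))+(y*(3*a)))+(((3*a)+(y*a))+((3+y)*b)))

Derivation:
Start: ((3+y)*((3*a)+(a+b)))
Apply DISTRIBUTE at root (target: ((3+y)*((3*a)+(a+b)))): ((3+y)*((3*a)+(a+b))) -> (((3+y)*(3*a))+((3+y)*(a+b)))
Apply DISTRIBUTE at L (target: ((3+y)*(3*a))): (((3+y)*(3*a))+((3+y)*(a+b))) -> (((3*(3*a))+(y*(3*a)))+((3+y)*(a+b)))
Apply DISTRIBUTE at R (target: ((3+y)*(a+b))): (((3*(3*a))+(y*(3*a)))+((3+y)*(a+b))) -> (((3*(3*a))+(y*(3*a)))+(((3+y)*a)+((3+y)*b)))
Apply DISTRIBUTE at RL (target: ((3+y)*a)): (((3*(3*a))+(y*(3*a)))+(((3+y)*a)+((3+y)*b))) -> (((3*(3*a))+(y*(3*a)))+(((3*a)+(y*a))+((3+y)*b)))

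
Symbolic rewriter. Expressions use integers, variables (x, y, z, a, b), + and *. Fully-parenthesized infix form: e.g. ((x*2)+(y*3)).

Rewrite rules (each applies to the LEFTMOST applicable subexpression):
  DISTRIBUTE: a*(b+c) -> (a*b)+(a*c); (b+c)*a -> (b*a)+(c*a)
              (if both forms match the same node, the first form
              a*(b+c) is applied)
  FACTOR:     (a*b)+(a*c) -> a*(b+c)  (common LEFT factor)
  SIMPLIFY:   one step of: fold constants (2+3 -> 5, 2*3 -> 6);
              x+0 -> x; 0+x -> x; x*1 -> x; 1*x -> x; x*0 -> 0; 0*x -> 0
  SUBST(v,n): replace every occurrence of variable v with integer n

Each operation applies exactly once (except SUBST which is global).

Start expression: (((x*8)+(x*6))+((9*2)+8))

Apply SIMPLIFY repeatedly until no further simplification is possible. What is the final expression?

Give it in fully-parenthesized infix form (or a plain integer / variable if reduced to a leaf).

Answer: (((x*8)+(x*6))+26)

Derivation:
Start: (((x*8)+(x*6))+((9*2)+8))
Step 1: at RL: (9*2) -> 18; overall: (((x*8)+(x*6))+((9*2)+8)) -> (((x*8)+(x*6))+(18+8))
Step 2: at R: (18+8) -> 26; overall: (((x*8)+(x*6))+(18+8)) -> (((x*8)+(x*6))+26)
Fixed point: (((x*8)+(x*6))+26)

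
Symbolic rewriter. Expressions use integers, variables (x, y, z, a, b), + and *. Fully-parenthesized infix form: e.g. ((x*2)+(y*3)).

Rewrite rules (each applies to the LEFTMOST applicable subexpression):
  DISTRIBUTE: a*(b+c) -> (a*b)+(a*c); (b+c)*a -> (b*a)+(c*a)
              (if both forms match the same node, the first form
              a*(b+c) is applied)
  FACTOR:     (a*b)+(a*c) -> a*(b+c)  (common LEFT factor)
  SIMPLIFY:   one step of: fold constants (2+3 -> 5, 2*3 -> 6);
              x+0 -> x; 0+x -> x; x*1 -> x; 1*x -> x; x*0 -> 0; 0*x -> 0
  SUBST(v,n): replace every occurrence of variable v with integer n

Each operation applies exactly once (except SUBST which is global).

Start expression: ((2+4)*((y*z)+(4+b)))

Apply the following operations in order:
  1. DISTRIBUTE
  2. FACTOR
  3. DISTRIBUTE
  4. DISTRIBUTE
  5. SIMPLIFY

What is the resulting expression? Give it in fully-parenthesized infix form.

Start: ((2+4)*((y*z)+(4+b)))
Apply DISTRIBUTE at root (target: ((2+4)*((y*z)+(4+b)))): ((2+4)*((y*z)+(4+b))) -> (((2+4)*(y*z))+((2+4)*(4+b)))
Apply FACTOR at root (target: (((2+4)*(y*z))+((2+4)*(4+b)))): (((2+4)*(y*z))+((2+4)*(4+b))) -> ((2+4)*((y*z)+(4+b)))
Apply DISTRIBUTE at root (target: ((2+4)*((y*z)+(4+b)))): ((2+4)*((y*z)+(4+b))) -> (((2+4)*(y*z))+((2+4)*(4+b)))
Apply DISTRIBUTE at L (target: ((2+4)*(y*z))): (((2+4)*(y*z))+((2+4)*(4+b))) -> (((2*(y*z))+(4*(y*z)))+((2+4)*(4+b)))
Apply SIMPLIFY at RL (target: (2+4)): (((2*(y*z))+(4*(y*z)))+((2+4)*(4+b))) -> (((2*(y*z))+(4*(y*z)))+(6*(4+b)))

Answer: (((2*(y*z))+(4*(y*z)))+(6*(4+b)))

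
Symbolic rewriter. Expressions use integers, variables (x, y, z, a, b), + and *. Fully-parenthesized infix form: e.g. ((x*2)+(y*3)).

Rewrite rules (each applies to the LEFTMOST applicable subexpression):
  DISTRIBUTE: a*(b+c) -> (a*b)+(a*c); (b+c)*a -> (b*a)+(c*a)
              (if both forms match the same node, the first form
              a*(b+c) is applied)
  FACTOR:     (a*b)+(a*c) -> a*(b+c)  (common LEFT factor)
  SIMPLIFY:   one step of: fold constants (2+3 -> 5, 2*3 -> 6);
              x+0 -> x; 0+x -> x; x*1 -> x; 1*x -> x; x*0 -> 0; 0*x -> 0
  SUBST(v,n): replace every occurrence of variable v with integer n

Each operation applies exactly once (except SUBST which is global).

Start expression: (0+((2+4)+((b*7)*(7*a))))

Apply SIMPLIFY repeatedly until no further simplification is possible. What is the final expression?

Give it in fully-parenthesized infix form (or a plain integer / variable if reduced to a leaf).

Answer: (6+((b*7)*(7*a)))

Derivation:
Start: (0+((2+4)+((b*7)*(7*a))))
Step 1: at root: (0+((2+4)+((b*7)*(7*a)))) -> ((2+4)+((b*7)*(7*a))); overall: (0+((2+4)+((b*7)*(7*a)))) -> ((2+4)+((b*7)*(7*a)))
Step 2: at L: (2+4) -> 6; overall: ((2+4)+((b*7)*(7*a))) -> (6+((b*7)*(7*a)))
Fixed point: (6+((b*7)*(7*a)))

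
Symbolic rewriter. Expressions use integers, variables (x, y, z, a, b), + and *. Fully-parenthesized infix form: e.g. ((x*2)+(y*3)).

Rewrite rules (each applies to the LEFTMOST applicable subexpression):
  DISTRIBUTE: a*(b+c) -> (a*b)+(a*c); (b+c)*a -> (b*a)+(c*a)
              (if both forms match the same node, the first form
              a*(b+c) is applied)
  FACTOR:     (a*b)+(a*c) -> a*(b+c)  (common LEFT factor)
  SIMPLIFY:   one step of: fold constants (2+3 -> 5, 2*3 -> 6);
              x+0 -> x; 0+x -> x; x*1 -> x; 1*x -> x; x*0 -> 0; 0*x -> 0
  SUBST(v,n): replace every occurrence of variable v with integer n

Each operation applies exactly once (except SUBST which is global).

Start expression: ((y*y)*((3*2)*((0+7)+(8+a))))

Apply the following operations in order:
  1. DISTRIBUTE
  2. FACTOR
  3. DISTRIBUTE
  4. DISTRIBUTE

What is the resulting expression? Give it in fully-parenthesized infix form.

Answer: (((y*y)*((3*2)*(0+7)))+((y*y)*((3*2)*(8+a))))

Derivation:
Start: ((y*y)*((3*2)*((0+7)+(8+a))))
Apply DISTRIBUTE at R (target: ((3*2)*((0+7)+(8+a)))): ((y*y)*((3*2)*((0+7)+(8+a)))) -> ((y*y)*(((3*2)*(0+7))+((3*2)*(8+a))))
Apply FACTOR at R (target: (((3*2)*(0+7))+((3*2)*(8+a)))): ((y*y)*(((3*2)*(0+7))+((3*2)*(8+a)))) -> ((y*y)*((3*2)*((0+7)+(8+a))))
Apply DISTRIBUTE at R (target: ((3*2)*((0+7)+(8+a)))): ((y*y)*((3*2)*((0+7)+(8+a)))) -> ((y*y)*(((3*2)*(0+7))+((3*2)*(8+a))))
Apply DISTRIBUTE at root (target: ((y*y)*(((3*2)*(0+7))+((3*2)*(8+a))))): ((y*y)*(((3*2)*(0+7))+((3*2)*(8+a)))) -> (((y*y)*((3*2)*(0+7)))+((y*y)*((3*2)*(8+a))))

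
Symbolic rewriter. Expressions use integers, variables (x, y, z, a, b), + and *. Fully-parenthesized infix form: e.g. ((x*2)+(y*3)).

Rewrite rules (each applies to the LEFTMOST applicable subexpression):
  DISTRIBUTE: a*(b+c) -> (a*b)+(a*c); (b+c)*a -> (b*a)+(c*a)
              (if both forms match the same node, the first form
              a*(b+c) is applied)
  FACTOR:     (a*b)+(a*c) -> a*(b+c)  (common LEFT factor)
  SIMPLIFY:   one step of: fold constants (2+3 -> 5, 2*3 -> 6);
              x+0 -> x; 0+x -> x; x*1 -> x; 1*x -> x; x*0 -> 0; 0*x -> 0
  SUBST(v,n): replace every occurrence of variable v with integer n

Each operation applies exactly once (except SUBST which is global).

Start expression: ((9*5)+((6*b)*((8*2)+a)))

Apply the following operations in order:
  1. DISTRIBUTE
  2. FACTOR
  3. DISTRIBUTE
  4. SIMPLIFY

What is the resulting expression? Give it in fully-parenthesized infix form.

Answer: (45+(((6*b)*(8*2))+((6*b)*a)))

Derivation:
Start: ((9*5)+((6*b)*((8*2)+a)))
Apply DISTRIBUTE at R (target: ((6*b)*((8*2)+a))): ((9*5)+((6*b)*((8*2)+a))) -> ((9*5)+(((6*b)*(8*2))+((6*b)*a)))
Apply FACTOR at R (target: (((6*b)*(8*2))+((6*b)*a))): ((9*5)+(((6*b)*(8*2))+((6*b)*a))) -> ((9*5)+((6*b)*((8*2)+a)))
Apply DISTRIBUTE at R (target: ((6*b)*((8*2)+a))): ((9*5)+((6*b)*((8*2)+a))) -> ((9*5)+(((6*b)*(8*2))+((6*b)*a)))
Apply SIMPLIFY at L (target: (9*5)): ((9*5)+(((6*b)*(8*2))+((6*b)*a))) -> (45+(((6*b)*(8*2))+((6*b)*a)))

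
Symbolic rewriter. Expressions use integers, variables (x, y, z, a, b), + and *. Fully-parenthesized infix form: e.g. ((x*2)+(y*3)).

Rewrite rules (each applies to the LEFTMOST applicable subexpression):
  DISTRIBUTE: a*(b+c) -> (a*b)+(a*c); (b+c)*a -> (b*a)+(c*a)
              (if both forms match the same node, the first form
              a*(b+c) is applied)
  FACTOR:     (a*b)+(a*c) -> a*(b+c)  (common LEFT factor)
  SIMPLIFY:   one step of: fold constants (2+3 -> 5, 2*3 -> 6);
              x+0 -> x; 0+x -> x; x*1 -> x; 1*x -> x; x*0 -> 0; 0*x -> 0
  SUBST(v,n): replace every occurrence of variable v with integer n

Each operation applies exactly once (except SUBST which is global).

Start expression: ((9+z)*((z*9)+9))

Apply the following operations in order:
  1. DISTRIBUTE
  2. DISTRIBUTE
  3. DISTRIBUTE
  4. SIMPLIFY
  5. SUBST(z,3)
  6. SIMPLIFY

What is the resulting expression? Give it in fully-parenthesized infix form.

Start: ((9+z)*((z*9)+9))
Apply DISTRIBUTE at root (target: ((9+z)*((z*9)+9))): ((9+z)*((z*9)+9)) -> (((9+z)*(z*9))+((9+z)*9))
Apply DISTRIBUTE at L (target: ((9+z)*(z*9))): (((9+z)*(z*9))+((9+z)*9)) -> (((9*(z*9))+(z*(z*9)))+((9+z)*9))
Apply DISTRIBUTE at R (target: ((9+z)*9)): (((9*(z*9))+(z*(z*9)))+((9+z)*9)) -> (((9*(z*9))+(z*(z*9)))+((9*9)+(z*9)))
Apply SIMPLIFY at RL (target: (9*9)): (((9*(z*9))+(z*(z*9)))+((9*9)+(z*9))) -> (((9*(z*9))+(z*(z*9)))+(81+(z*9)))
Apply SUBST(z,3): (((9*(z*9))+(z*(z*9)))+(81+(z*9))) -> (((9*(3*9))+(3*(3*9)))+(81+(3*9)))
Apply SIMPLIFY at LLR (target: (3*9)): (((9*(3*9))+(3*(3*9)))+(81+(3*9))) -> (((9*27)+(3*(3*9)))+(81+(3*9)))

Answer: (((9*27)+(3*(3*9)))+(81+(3*9)))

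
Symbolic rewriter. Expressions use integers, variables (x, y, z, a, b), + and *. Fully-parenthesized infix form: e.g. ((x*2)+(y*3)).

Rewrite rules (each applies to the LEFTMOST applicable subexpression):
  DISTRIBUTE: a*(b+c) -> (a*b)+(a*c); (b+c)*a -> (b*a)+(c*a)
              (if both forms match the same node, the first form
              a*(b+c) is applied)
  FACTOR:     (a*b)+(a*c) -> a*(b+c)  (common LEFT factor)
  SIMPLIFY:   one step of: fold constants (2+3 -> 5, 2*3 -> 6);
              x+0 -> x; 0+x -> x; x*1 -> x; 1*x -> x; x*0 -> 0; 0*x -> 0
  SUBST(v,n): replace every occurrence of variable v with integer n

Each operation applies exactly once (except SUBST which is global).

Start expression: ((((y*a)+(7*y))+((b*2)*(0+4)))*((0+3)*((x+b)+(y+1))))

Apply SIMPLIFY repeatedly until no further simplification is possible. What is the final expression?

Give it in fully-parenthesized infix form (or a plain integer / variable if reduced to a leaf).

Start: ((((y*a)+(7*y))+((b*2)*(0+4)))*((0+3)*((x+b)+(y+1))))
Step 1: at LRR: (0+4) -> 4; overall: ((((y*a)+(7*y))+((b*2)*(0+4)))*((0+3)*((x+b)+(y+1)))) -> ((((y*a)+(7*y))+((b*2)*4))*((0+3)*((x+b)+(y+1))))
Step 2: at RL: (0+3) -> 3; overall: ((((y*a)+(7*y))+((b*2)*4))*((0+3)*((x+b)+(y+1)))) -> ((((y*a)+(7*y))+((b*2)*4))*(3*((x+b)+(y+1))))
Fixed point: ((((y*a)+(7*y))+((b*2)*4))*(3*((x+b)+(y+1))))

Answer: ((((y*a)+(7*y))+((b*2)*4))*(3*((x+b)+(y+1))))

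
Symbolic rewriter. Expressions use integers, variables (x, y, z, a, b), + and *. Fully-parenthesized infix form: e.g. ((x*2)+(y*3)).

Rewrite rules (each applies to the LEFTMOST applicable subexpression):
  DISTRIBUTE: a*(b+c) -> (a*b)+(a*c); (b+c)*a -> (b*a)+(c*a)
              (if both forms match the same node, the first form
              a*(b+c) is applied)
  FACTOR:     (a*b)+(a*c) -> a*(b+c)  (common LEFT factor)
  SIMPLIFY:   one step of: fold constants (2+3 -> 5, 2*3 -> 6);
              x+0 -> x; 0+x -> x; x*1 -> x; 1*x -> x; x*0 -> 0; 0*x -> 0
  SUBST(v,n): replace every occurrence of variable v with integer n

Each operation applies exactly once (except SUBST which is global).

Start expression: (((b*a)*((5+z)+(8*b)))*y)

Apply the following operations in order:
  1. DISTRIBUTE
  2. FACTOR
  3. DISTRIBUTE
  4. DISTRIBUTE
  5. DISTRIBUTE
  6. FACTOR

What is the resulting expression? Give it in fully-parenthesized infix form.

Answer: ((((b*a)*(5+z))*y)+(((b*a)*(8*b))*y))

Derivation:
Start: (((b*a)*((5+z)+(8*b)))*y)
Apply DISTRIBUTE at L (target: ((b*a)*((5+z)+(8*b)))): (((b*a)*((5+z)+(8*b)))*y) -> ((((b*a)*(5+z))+((b*a)*(8*b)))*y)
Apply FACTOR at L (target: (((b*a)*(5+z))+((b*a)*(8*b)))): ((((b*a)*(5+z))+((b*a)*(8*b)))*y) -> (((b*a)*((5+z)+(8*b)))*y)
Apply DISTRIBUTE at L (target: ((b*a)*((5+z)+(8*b)))): (((b*a)*((5+z)+(8*b)))*y) -> ((((b*a)*(5+z))+((b*a)*(8*b)))*y)
Apply DISTRIBUTE at root (target: ((((b*a)*(5+z))+((b*a)*(8*b)))*y)): ((((b*a)*(5+z))+((b*a)*(8*b)))*y) -> ((((b*a)*(5+z))*y)+(((b*a)*(8*b))*y))
Apply DISTRIBUTE at LL (target: ((b*a)*(5+z))): ((((b*a)*(5+z))*y)+(((b*a)*(8*b))*y)) -> (((((b*a)*5)+((b*a)*z))*y)+(((b*a)*(8*b))*y))
Apply FACTOR at LL (target: (((b*a)*5)+((b*a)*z))): (((((b*a)*5)+((b*a)*z))*y)+(((b*a)*(8*b))*y)) -> ((((b*a)*(5+z))*y)+(((b*a)*(8*b))*y))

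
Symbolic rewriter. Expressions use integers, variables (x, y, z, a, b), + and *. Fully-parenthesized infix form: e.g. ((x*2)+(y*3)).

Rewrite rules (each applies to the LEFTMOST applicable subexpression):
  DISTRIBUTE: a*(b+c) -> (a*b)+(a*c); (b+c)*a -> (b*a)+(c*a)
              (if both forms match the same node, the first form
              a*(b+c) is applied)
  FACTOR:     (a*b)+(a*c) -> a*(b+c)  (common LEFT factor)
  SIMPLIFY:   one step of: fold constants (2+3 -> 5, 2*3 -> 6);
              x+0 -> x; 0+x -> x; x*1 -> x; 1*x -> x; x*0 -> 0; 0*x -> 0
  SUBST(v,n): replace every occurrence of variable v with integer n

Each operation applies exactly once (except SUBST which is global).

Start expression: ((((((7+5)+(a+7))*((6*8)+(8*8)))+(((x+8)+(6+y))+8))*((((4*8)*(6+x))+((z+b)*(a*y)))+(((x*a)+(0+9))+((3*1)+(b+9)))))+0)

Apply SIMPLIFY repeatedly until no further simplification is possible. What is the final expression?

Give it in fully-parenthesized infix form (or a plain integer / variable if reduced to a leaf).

Answer: ((((12+(a+7))*112)+(((x+8)+(6+y))+8))*(((32*(6+x))+((z+b)*(a*y)))+(((x*a)+9)+(3+(b+9)))))

Derivation:
Start: ((((((7+5)+(a+7))*((6*8)+(8*8)))+(((x+8)+(6+y))+8))*((((4*8)*(6+x))+((z+b)*(a*y)))+(((x*a)+(0+9))+((3*1)+(b+9)))))+0)
Step 1: at root: ((((((7+5)+(a+7))*((6*8)+(8*8)))+(((x+8)+(6+y))+8))*((((4*8)*(6+x))+((z+b)*(a*y)))+(((x*a)+(0+9))+((3*1)+(b+9)))))+0) -> (((((7+5)+(a+7))*((6*8)+(8*8)))+(((x+8)+(6+y))+8))*((((4*8)*(6+x))+((z+b)*(a*y)))+(((x*a)+(0+9))+((3*1)+(b+9))))); overall: ((((((7+5)+(a+7))*((6*8)+(8*8)))+(((x+8)+(6+y))+8))*((((4*8)*(6+x))+((z+b)*(a*y)))+(((x*a)+(0+9))+((3*1)+(b+9)))))+0) -> (((((7+5)+(a+7))*((6*8)+(8*8)))+(((x+8)+(6+y))+8))*((((4*8)*(6+x))+((z+b)*(a*y)))+(((x*a)+(0+9))+((3*1)+(b+9)))))
Step 2: at LLLL: (7+5) -> 12; overall: (((((7+5)+(a+7))*((6*8)+(8*8)))+(((x+8)+(6+y))+8))*((((4*8)*(6+x))+((z+b)*(a*y)))+(((x*a)+(0+9))+((3*1)+(b+9))))) -> ((((12+(a+7))*((6*8)+(8*8)))+(((x+8)+(6+y))+8))*((((4*8)*(6+x))+((z+b)*(a*y)))+(((x*a)+(0+9))+((3*1)+(b+9)))))
Step 3: at LLRL: (6*8) -> 48; overall: ((((12+(a+7))*((6*8)+(8*8)))+(((x+8)+(6+y))+8))*((((4*8)*(6+x))+((z+b)*(a*y)))+(((x*a)+(0+9))+((3*1)+(b+9))))) -> ((((12+(a+7))*(48+(8*8)))+(((x+8)+(6+y))+8))*((((4*8)*(6+x))+((z+b)*(a*y)))+(((x*a)+(0+9))+((3*1)+(b+9)))))
Step 4: at LLRR: (8*8) -> 64; overall: ((((12+(a+7))*(48+(8*8)))+(((x+8)+(6+y))+8))*((((4*8)*(6+x))+((z+b)*(a*y)))+(((x*a)+(0+9))+((3*1)+(b+9))))) -> ((((12+(a+7))*(48+64))+(((x+8)+(6+y))+8))*((((4*8)*(6+x))+((z+b)*(a*y)))+(((x*a)+(0+9))+((3*1)+(b+9)))))
Step 5: at LLR: (48+64) -> 112; overall: ((((12+(a+7))*(48+64))+(((x+8)+(6+y))+8))*((((4*8)*(6+x))+((z+b)*(a*y)))+(((x*a)+(0+9))+((3*1)+(b+9))))) -> ((((12+(a+7))*112)+(((x+8)+(6+y))+8))*((((4*8)*(6+x))+((z+b)*(a*y)))+(((x*a)+(0+9))+((3*1)+(b+9)))))
Step 6: at RLLL: (4*8) -> 32; overall: ((((12+(a+7))*112)+(((x+8)+(6+y))+8))*((((4*8)*(6+x))+((z+b)*(a*y)))+(((x*a)+(0+9))+((3*1)+(b+9))))) -> ((((12+(a+7))*112)+(((x+8)+(6+y))+8))*(((32*(6+x))+((z+b)*(a*y)))+(((x*a)+(0+9))+((3*1)+(b+9)))))
Step 7: at RRLR: (0+9) -> 9; overall: ((((12+(a+7))*112)+(((x+8)+(6+y))+8))*(((32*(6+x))+((z+b)*(a*y)))+(((x*a)+(0+9))+((3*1)+(b+9))))) -> ((((12+(a+7))*112)+(((x+8)+(6+y))+8))*(((32*(6+x))+((z+b)*(a*y)))+(((x*a)+9)+((3*1)+(b+9)))))
Step 8: at RRRL: (3*1) -> 3; overall: ((((12+(a+7))*112)+(((x+8)+(6+y))+8))*(((32*(6+x))+((z+b)*(a*y)))+(((x*a)+9)+((3*1)+(b+9))))) -> ((((12+(a+7))*112)+(((x+8)+(6+y))+8))*(((32*(6+x))+((z+b)*(a*y)))+(((x*a)+9)+(3+(b+9)))))
Fixed point: ((((12+(a+7))*112)+(((x+8)+(6+y))+8))*(((32*(6+x))+((z+b)*(a*y)))+(((x*a)+9)+(3+(b+9)))))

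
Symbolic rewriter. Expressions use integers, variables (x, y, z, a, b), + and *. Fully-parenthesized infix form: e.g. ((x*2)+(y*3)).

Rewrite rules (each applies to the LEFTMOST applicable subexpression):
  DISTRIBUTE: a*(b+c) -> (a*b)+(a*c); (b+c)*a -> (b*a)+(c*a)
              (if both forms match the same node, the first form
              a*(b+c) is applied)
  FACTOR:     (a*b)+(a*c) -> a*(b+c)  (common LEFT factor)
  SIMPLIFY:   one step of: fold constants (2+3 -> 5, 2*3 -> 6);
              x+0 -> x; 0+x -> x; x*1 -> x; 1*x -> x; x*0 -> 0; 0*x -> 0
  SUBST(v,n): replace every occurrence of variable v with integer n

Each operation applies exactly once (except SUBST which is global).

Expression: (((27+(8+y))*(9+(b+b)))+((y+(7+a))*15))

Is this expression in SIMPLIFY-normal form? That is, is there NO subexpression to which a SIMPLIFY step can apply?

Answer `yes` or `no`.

Expression: (((27+(8+y))*(9+(b+b)))+((y+(7+a))*15))
Scanning for simplifiable subexpressions (pre-order)...
  at root: (((27+(8+y))*(9+(b+b)))+((y+(7+a))*15)) (not simplifiable)
  at L: ((27+(8+y))*(9+(b+b))) (not simplifiable)
  at LL: (27+(8+y)) (not simplifiable)
  at LLR: (8+y) (not simplifiable)
  at LR: (9+(b+b)) (not simplifiable)
  at LRR: (b+b) (not simplifiable)
  at R: ((y+(7+a))*15) (not simplifiable)
  at RL: (y+(7+a)) (not simplifiable)
  at RLR: (7+a) (not simplifiable)
Result: no simplifiable subexpression found -> normal form.

Answer: yes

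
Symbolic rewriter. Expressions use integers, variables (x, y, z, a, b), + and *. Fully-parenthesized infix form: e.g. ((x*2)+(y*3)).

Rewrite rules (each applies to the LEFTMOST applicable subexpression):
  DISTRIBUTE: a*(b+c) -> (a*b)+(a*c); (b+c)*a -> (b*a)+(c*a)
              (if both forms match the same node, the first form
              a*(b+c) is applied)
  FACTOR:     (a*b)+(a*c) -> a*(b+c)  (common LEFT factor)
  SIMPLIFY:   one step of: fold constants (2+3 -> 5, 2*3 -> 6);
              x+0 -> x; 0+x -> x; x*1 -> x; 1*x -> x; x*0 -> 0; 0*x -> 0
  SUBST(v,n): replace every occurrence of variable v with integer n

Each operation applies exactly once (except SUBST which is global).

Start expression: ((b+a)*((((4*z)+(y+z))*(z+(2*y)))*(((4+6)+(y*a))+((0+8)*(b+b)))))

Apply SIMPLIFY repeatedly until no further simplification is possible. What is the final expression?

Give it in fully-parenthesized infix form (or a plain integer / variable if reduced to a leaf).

Start: ((b+a)*((((4*z)+(y+z))*(z+(2*y)))*(((4+6)+(y*a))+((0+8)*(b+b)))))
Step 1: at RRLL: (4+6) -> 10; overall: ((b+a)*((((4*z)+(y+z))*(z+(2*y)))*(((4+6)+(y*a))+((0+8)*(b+b))))) -> ((b+a)*((((4*z)+(y+z))*(z+(2*y)))*((10+(y*a))+((0+8)*(b+b)))))
Step 2: at RRRL: (0+8) -> 8; overall: ((b+a)*((((4*z)+(y+z))*(z+(2*y)))*((10+(y*a))+((0+8)*(b+b))))) -> ((b+a)*((((4*z)+(y+z))*(z+(2*y)))*((10+(y*a))+(8*(b+b)))))
Fixed point: ((b+a)*((((4*z)+(y+z))*(z+(2*y)))*((10+(y*a))+(8*(b+b)))))

Answer: ((b+a)*((((4*z)+(y+z))*(z+(2*y)))*((10+(y*a))+(8*(b+b)))))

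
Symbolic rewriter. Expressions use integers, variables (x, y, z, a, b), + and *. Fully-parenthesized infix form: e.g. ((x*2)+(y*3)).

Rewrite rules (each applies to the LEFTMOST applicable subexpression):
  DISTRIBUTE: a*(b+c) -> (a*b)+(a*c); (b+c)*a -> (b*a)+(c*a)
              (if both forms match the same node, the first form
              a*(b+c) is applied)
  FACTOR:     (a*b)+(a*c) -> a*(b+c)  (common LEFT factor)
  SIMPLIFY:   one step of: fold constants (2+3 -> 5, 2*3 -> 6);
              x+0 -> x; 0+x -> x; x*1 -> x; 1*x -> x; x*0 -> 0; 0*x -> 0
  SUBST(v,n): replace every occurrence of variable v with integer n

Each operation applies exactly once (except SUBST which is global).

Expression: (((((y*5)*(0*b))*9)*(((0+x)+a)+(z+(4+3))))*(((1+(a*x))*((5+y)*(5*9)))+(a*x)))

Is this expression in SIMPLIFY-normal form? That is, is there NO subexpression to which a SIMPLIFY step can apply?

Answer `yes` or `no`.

Expression: (((((y*5)*(0*b))*9)*(((0+x)+a)+(z+(4+3))))*(((1+(a*x))*((5+y)*(5*9)))+(a*x)))
Scanning for simplifiable subexpressions (pre-order)...
  at root: (((((y*5)*(0*b))*9)*(((0+x)+a)+(z+(4+3))))*(((1+(a*x))*((5+y)*(5*9)))+(a*x))) (not simplifiable)
  at L: ((((y*5)*(0*b))*9)*(((0+x)+a)+(z+(4+3)))) (not simplifiable)
  at LL: (((y*5)*(0*b))*9) (not simplifiable)
  at LLL: ((y*5)*(0*b)) (not simplifiable)
  at LLLL: (y*5) (not simplifiable)
  at LLLR: (0*b) (SIMPLIFIABLE)
  at LR: (((0+x)+a)+(z+(4+3))) (not simplifiable)
  at LRL: ((0+x)+a) (not simplifiable)
  at LRLL: (0+x) (SIMPLIFIABLE)
  at LRR: (z+(4+3)) (not simplifiable)
  at LRRR: (4+3) (SIMPLIFIABLE)
  at R: (((1+(a*x))*((5+y)*(5*9)))+(a*x)) (not simplifiable)
  at RL: ((1+(a*x))*((5+y)*(5*9))) (not simplifiable)
  at RLL: (1+(a*x)) (not simplifiable)
  at RLLR: (a*x) (not simplifiable)
  at RLR: ((5+y)*(5*9)) (not simplifiable)
  at RLRL: (5+y) (not simplifiable)
  at RLRR: (5*9) (SIMPLIFIABLE)
  at RR: (a*x) (not simplifiable)
Found simplifiable subexpr at path LLLR: (0*b)
One SIMPLIFY step would give: (((((y*5)*0)*9)*(((0+x)+a)+(z+(4+3))))*(((1+(a*x))*((5+y)*(5*9)))+(a*x)))
-> NOT in normal form.

Answer: no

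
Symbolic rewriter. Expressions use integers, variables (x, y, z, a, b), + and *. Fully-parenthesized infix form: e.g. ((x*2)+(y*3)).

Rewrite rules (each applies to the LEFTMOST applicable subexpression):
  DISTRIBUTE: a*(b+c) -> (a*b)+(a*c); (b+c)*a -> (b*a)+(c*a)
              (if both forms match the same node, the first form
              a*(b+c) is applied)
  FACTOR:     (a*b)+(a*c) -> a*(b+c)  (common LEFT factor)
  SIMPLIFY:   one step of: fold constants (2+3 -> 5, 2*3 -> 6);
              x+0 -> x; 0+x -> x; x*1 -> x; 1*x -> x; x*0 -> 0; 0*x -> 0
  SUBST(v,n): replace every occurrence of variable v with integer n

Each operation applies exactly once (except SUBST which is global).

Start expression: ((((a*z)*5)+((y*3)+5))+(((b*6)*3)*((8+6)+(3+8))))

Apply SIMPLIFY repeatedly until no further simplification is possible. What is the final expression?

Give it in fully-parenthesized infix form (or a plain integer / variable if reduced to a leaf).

Answer: ((((a*z)*5)+((y*3)+5))+(((b*6)*3)*25))

Derivation:
Start: ((((a*z)*5)+((y*3)+5))+(((b*6)*3)*((8+6)+(3+8))))
Step 1: at RRL: (8+6) -> 14; overall: ((((a*z)*5)+((y*3)+5))+(((b*6)*3)*((8+6)+(3+8)))) -> ((((a*z)*5)+((y*3)+5))+(((b*6)*3)*(14+(3+8))))
Step 2: at RRR: (3+8) -> 11; overall: ((((a*z)*5)+((y*3)+5))+(((b*6)*3)*(14+(3+8)))) -> ((((a*z)*5)+((y*3)+5))+(((b*6)*3)*(14+11)))
Step 3: at RR: (14+11) -> 25; overall: ((((a*z)*5)+((y*3)+5))+(((b*6)*3)*(14+11))) -> ((((a*z)*5)+((y*3)+5))+(((b*6)*3)*25))
Fixed point: ((((a*z)*5)+((y*3)+5))+(((b*6)*3)*25))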